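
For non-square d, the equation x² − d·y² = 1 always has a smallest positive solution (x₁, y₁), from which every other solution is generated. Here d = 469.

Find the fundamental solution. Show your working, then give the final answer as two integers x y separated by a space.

[21; 1,1,1,10,6,10,1,1,1,42] for √469; ℓ=10 ⇒ convergent index 9
i=0: a=21 ⇒ p=21, q=1
i=1: a=1 ⇒ p=22, q=1
…
i=4: a=10 ⇒ p=693, q=32
i=5: a=6 ⇒ p=4223, q=195
i=6: a=10 ⇒ p=42923, q=1982
i=7: a=1 ⇒ p=47146, q=2177
i=8: a=1 ⇒ p=90069, q=4159
i=9: a=1 ⇒ p=137215, q=6336
→ (137215, 6336).  Check: 137215²=18827956225, 469·6336²=18827956224, difference 1.

137215 6336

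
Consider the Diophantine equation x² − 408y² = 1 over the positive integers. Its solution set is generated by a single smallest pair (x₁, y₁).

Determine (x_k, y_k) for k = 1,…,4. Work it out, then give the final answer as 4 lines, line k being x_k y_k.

[20; 5,40] for √408; ℓ=2 ⇒ convergent index 1
a_0=20:  p_0=20·1+0=20,  q_0=20·0+1=1
a_1=5:  p_1=5·20+1=101,  q_1=5·1+0=5
(x₁, y₁) = (101, 5);  101² − 408·5² = 1 ✓
n=2: (101,5)∘(101,5) = (101·101+408·5·5, 101·5+5·101) = (20401,1010)
n=3: (20401,1010)∘(101,5) = (101·20401+408·5·1010, 101·1010+5·20401) = (4120901,204015)
n=4: (4120901,204015)∘(101,5) = (101·4120901+408·5·204015, 101·204015+5·4120901) = (832401601,41210020)

101 5
20401 1010
4120901 204015
832401601 41210020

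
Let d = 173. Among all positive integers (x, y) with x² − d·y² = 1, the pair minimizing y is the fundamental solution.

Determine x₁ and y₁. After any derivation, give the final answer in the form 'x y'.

2499849 190060

[13; 6,1,1,6,26] for √173; ℓ=5 ⇒ convergent index 9
i=0: a=13 ⇒ p=13, q=1
i=1: a=6 ⇒ p=79, q=6
…
i=3: a=1 ⇒ p=171, q=13
…
i=5: a=26 ⇒ p=29239, q=2223
i=6: a=6 ⇒ p=176552, q=13423
…
i=8: a=1 ⇒ p=382343, q=29069
i=9: a=6 ⇒ p=2499849, q=190060
→ (2499849, 190060).  Check: 2499849²=6249245022801, 173·190060²=6249245022800, difference 1.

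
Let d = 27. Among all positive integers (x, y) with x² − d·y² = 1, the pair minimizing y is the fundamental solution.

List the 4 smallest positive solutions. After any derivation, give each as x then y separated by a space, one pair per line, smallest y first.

26 5
1351 260
70226 13515
3650401 702520

√27 = [5; 5,10, …], period ℓ=2 (even) → k=1
a_0=5:  p_0=5·1+0=5,  q_0=5·0+1=1
a_1=5:  p_1=5·5+1=26,  q_1=5·1+0=5
fundamental: x₁=26, y₁=5  (since 676 − 27·25 = 1)
n=2: (26,5)∘(26,5) = (26·26+27·5·5, 26·5+5·26) = (1351,260)
n=3: (1351,260)∘(26,5) = (26·1351+27·5·260, 26·260+5·1351) = (70226,13515)
n=4: (70226,13515)∘(26,5) = (26·70226+27·5·13515, 26·13515+5·70226) = (3650401,702520)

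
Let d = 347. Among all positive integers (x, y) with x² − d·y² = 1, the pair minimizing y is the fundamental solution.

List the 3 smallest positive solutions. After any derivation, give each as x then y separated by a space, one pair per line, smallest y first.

641602 34443
823306252807 44197395372
1056469876826312026 56714274530897445

√347 = [18; 1,1,1,2,4,…,1,1,36, …], period ℓ=14 (even) → k=13
a_0=18:  p_0=18·1+0=18,  q_0=18·0+1=1
…
a_2=1:  p_2=1·19+18=37,  q_2=1·1+1=2
a_3=1:  p_3=1·37+19=56,  q_3=1·2+1=3
…
a_5=4:  p_5=4·149+56=652,  q_5=4·8+3=35
…
a_8=1:  p_8=1·14269+801=15070,  q_8=1·766+43=809
…
a_12=1:  p_12=1·238717+164168=402885,  q_12=1·12815+8813=21628
a_13=1:  p_13=1·402885+238717=641602,  q_13=1·21628+12815=34443
(x₁, y₁) = (641602, 34443);  641602² − 347·34443² = 1 ✓
k=2:  x_2 = 641602·641602+347·34443·34443 = 823306252807,  y_2 = 641602·34443+34443·641602 = 44197395372
k=3:  x_3 = 641602·823306252807+347·34443·44197395372 = 1056469876826312026,  y_3 = 641602·44197395372+34443·823306252807 = 56714274530897445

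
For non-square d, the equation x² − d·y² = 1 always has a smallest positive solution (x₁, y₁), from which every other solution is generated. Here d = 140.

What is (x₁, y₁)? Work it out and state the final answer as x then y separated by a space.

√140 = [11; 1,4,1,22, …], period ℓ=4 (even) → k=3
k=0  a_k=11  p_k/q_k = 11/1
k=1  a_k=1  p_k/q_k = 12/1
k=2  a_k=4  p_k/q_k = 59/5
k=3  a_k=1  p_k/q_k = 71/6
fundamental: x₁=71, y₁=6  (since 5041 − 140·36 = 1)

71 6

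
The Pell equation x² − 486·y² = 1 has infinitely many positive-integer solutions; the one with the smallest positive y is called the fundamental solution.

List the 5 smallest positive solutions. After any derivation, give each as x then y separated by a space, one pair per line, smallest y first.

√486 → a₀=22, period (22,44); ℓ=2 even so k=1
k=0  a_k=22  p_k/q_k = 22/1
k=1  a_k=22  p_k/q_k = 485/22
fundamental: x₁=485, y₁=22  (since 235225 − 486·484 = 1)
(485+22√486)^2 = 470449 + 21340√486
(485+22√486)^3 = 456335045 + 20699778√486
(485+22√486)^4 = 442644523201 + 20078763320√486
(485+22√486)^5 = 429364731169925 + 19476379720622√486

485 22
470449 21340
456335045 20699778
442644523201 20078763320
429364731169925 19476379720622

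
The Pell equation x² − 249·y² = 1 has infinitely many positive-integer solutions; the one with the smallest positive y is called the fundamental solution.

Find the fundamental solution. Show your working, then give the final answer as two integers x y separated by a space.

√249 → a₀=15, period (1,3,1,1,5,…,3,1,30); ℓ=16 even so k=15
step 0: (15, 1)  from 15·(1,0) + (0,1)
step 1: (16, 1)  from 1·(15,1) + (1,0)
step 2: (63, 4)  from 3·(16,1) + (15,1)
…
step 4: (142, 9)  from 1·(79,5) + (63,4)
step 5: (789, 50)  from 5·(142,9) + (79,5)
…
step 7: (3582, 227)  from 3·(931,59) + (789,50)
…
step 9: (113835, 7214)  from 3·(36751,2329) + (3582,227)
step 10: (150586, 9543)  from 1·(113835,7214) + (36751,2329)
step 11: (866765, 54929)  from 5·(150586,9543) + (113835,7214)
step 12: (1017351, 64472)  from 1·(866765,54929) + (150586,9543)
step 13: (1884116, 119401)  from 1·(1017351,64472) + (866765,54929)
step 14: (6669699, 422675)  from 3·(1884116,119401) + (1017351,64472)
step 15: (8553815, 542076)  from 1·(6669699,422675) + (1884116,119401)
(x₁, y₁) = (8553815, 542076);  8553815² − 249·542076² = 1 ✓

8553815 542076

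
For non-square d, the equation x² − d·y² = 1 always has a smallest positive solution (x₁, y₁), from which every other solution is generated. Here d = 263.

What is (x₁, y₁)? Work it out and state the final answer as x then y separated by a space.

139128 8579

[16; 4,1,1,1,1,15,1,1,1,1,4,32] for √263; ℓ=12 ⇒ convergent index 11
a_0=16:  p_0=16·1+0=16,  q_0=16·0+1=1
a_1=4:  p_1=4·16+1=65,  q_1=4·1+0=4
…
a_7=1:  p_7=1·5822+373=6195,  q_7=1·359+23=382
a_8=1:  p_8=1·6195+5822=12017,  q_8=1·382+359=741
a_9=1:  p_9=1·12017+6195=18212,  q_9=1·741+382=1123
a_10=1:  p_10=1·18212+12017=30229,  q_10=1·1123+741=1864
a_11=4:  p_11=4·30229+18212=139128,  q_11=4·1864+1123=8579
(x₁, y₁) = (139128, 8579);  139128² − 263·8579² = 1 ✓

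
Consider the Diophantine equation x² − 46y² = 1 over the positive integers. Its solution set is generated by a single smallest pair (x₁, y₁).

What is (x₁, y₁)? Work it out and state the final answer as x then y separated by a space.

24335 3588

d=46: √d = [6; 1,3,1,1,2,6,2,1,1,3,1,12] (ℓ=12, even), read p_11/q_11
k=0  a_k=6  p_k/q_k = 6/1
k=1  a_k=1  p_k/q_k = 7/1
k=2  a_k=3  p_k/q_k = 27/4
k=3  a_k=1  p_k/q_k = 34/5
k=4  a_k=1  p_k/q_k = 61/9
k=5  a_k=2  p_k/q_k = 156/23
k=6  a_k=6  p_k/q_k = 997/147
k=7  a_k=2  p_k/q_k = 2150/317
k=8  a_k=1  p_k/q_k = 3147/464
k=9  a_k=1  p_k/q_k = 5297/781
k=10  a_k=3  p_k/q_k = 19038/2807
k=11  a_k=1  p_k/q_k = 24335/3588
→ (24335, 3588).  Check: 24335²=592192225, 46·3588²=592192224, difference 1.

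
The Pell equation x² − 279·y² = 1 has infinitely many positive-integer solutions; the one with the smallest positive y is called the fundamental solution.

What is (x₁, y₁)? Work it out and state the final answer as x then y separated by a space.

[16; 1,2,2,1,2,2,1,32] for √279; ℓ=8 ⇒ convergent index 7
step 0: (16, 1)  from 16·(1,0) + (0,1)
…
step 2: (50, 3)  from 2·(17,1) + (16,1)
…
step 6: (1069, 64)  from 2·(451,27) + (167,10)
step 7: (1520, 91)  from 1·(1069,64) + (451,27)
(x₁, y₁) = (1520, 91);  1520² − 279·91² = 1 ✓

1520 91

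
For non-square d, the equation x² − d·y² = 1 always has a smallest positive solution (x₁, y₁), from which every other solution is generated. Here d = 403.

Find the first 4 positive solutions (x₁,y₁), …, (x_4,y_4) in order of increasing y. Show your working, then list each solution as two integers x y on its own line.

√403 = [20; 13,2,1,3,1,3,1,2,13,40, …], period ℓ=10 (even) → k=9
step 0: (20, 1)  from 20·(1,0) + (0,1)
…
step 2: (542, 27)  from 2·(261,13) + (20,1)
step 3: (803, 40)  from 1·(542,27) + (261,13)
step 4: (2951, 147)  from 3·(803,40) + (542,27)
…
step 6: (14213, 708)  from 3·(3754,187) + (2951,147)
step 7: (17967, 895)  from 1·(14213,708) + (3754,187)
step 8: (50147, 2498)  from 2·(17967,895) + (14213,708)
step 9: (669878, 33369)  from 13·(50147,2498) + (17967,895)
(x₁, y₁) = (669878, 33369);  669878² − 403·33369² = 1 ✓
k=2:  x_2 = 669878·669878+403·33369·33369 = 897473069767,  y_2 = 669878·33369+33369·669878 = 44706317964
k=3:  x_3 = 669878·897473069767+403·33369·44706317964 = 1202394930058086974,  y_3 = 669878·44706317964+33369·897473069767 = 59895557730143415
k=4:  x_4 = 669878·1202394930058086974+403·33369·59895557730143415 = 1610915821914004898868577,  y_4 = 669878·59895557730143415+33369·1202394930058086974 = 80245432842261314788776

669878 33369
897473069767 44706317964
1202394930058086974 59895557730143415
1610915821914004898868577 80245432842261314788776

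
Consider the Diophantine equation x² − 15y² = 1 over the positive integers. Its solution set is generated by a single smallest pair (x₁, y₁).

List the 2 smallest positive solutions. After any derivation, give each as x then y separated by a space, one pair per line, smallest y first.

d=15: √d = [3; 1,6] (ℓ=2, even), read p_1/q_1
k=0  a_k=3  p_k/q_k = 3/1
k=1  a_k=1  p_k/q_k = 4/1
fundamental: x₁=4, y₁=1  (since 16 − 15·1 = 1)
(4+1√15)^2 = 31 + 8√15

4 1
31 8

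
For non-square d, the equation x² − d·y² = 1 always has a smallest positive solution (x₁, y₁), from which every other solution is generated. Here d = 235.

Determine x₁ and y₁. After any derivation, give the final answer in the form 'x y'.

46 3

√235 = [15; 3,30, …], period ℓ=2 (even) → k=1
k=0  a_k=15  p_k/q_k = 15/1
k=1  a_k=3  p_k/q_k = 46/3
→ (46, 3).  Check: 46²=2116, 235·3²=2115, difference 1.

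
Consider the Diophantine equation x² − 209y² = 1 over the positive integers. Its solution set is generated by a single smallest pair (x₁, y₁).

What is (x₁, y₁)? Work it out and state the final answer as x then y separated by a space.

[14; 2,5,3,2,3,5,2,28] for √209; ℓ=8 ⇒ convergent index 7
k=0  a_k=14  p_k/q_k = 14/1
k=1  a_k=2  p_k/q_k = 29/2
…
k=3  a_k=3  p_k/q_k = 506/35
k=4  a_k=2  p_k/q_k = 1171/81
k=5  a_k=3  p_k/q_k = 4019/278
k=6  a_k=5  p_k/q_k = 21266/1471
k=7  a_k=2  p_k/q_k = 46551/3220
→ (46551, 3220).  Check: 46551²=2166995601, 209·3220²=2166995600, difference 1.

46551 3220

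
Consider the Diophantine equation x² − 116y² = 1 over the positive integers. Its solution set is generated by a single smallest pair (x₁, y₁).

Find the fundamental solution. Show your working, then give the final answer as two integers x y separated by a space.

√116 → a₀=10, period (1,3,2,1,4,1,2,3,1,20); ℓ=10 even so k=9
i=0: a=10 ⇒ p=10, q=1
i=1: a=1 ⇒ p=11, q=1
i=2: a=3 ⇒ p=43, q=4
…
i=6: a=1 ⇒ p=797, q=74
…
i=8: a=3 ⇒ p=7550, q=701
i=9: a=1 ⇒ p=9801, q=910
→ (9801, 910).  Check: 9801²=96059601, 116·910²=96059600, difference 1.

9801 910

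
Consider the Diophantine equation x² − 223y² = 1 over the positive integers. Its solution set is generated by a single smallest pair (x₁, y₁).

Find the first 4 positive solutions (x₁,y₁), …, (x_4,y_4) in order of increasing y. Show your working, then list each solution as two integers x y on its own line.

√223 = [14; 1,13,1,28, …], period ℓ=4 (even) → k=3
k=0  a_k=14  p_k/q_k = 14/1
…
k=2  a_k=13  p_k/q_k = 209/14
k=3  a_k=1  p_k/q_k = 224/15
→ (224, 15).  Check: 224²=50176, 223·15²=50175, difference 1.
n=2: (224,15)∘(224,15) = (224·224+223·15·15, 224·15+15·224) = (100351,6720)
n=3: (100351,6720)∘(224,15) = (224·100351+223·15·6720, 224·6720+15·100351) = (44957024,3010545)
n=4: (44957024,3010545)∘(224,15) = (224·44957024+223·15·3010545, 224·3010545+15·44957024) = (20140646401,1348717440)

224 15
100351 6720
44957024 3010545
20140646401 1348717440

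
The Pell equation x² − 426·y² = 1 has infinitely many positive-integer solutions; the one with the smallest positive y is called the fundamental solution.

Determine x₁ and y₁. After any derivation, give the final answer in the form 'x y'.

88751 4300

d=426: √d = [20; 1,1,1,3,2,6,2,3,1,1,1,40] (ℓ=12, even), read p_11/q_11
i=0: a=20 ⇒ p=20, q=1
i=1: a=1 ⇒ p=21, q=1
i=2: a=1 ⇒ p=41, q=2
i=3: a=1 ⇒ p=62, q=3
i=4: a=3 ⇒ p=227, q=11
…
i=6: a=6 ⇒ p=3323, q=161
i=7: a=2 ⇒ p=7162, q=347
i=8: a=3 ⇒ p=24809, q=1202
i=9: a=1 ⇒ p=31971, q=1549
i=10: a=1 ⇒ p=56780, q=2751
i=11: a=1 ⇒ p=88751, q=4300
→ (88751, 4300).  Check: 88751²=7876740001, 426·4300²=7876740000, difference 1.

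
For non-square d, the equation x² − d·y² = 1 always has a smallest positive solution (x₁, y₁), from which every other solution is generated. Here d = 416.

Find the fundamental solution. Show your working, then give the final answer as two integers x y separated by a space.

[20; 2,1,1,9,1,1,2,40] for √416; ℓ=8 ⇒ convergent index 7
a_0=20:  p_0=20·1+0=20,  q_0=20·0+1=1
…
a_2=1:  p_2=1·41+20=61,  q_2=1·2+1=3
…
a_4=9:  p_4=9·102+61=979,  q_4=9·5+3=48
…
a_6=1:  p_6=1·1081+979=2060,  q_6=1·53+48=101
a_7=2:  p_7=2·2060+1081=5201,  q_7=2·101+53=255
fundamental: x₁=5201, y₁=255  (since 27050401 − 416·65025 = 1)

5201 255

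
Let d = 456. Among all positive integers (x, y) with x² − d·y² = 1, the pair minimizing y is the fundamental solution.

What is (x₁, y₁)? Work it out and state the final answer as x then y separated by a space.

[21; 2,1,4,1,2,42] for √456; ℓ=6 ⇒ convergent index 5
a_0=21:  p_0=21·1+0=21,  q_0=21·0+1=1
a_1=2:  p_1=2·21+1=43,  q_1=2·1+0=2
a_2=1:  p_2=1·43+21=64,  q_2=1·2+1=3
a_3=4:  p_3=4·64+43=299,  q_3=4·3+2=14
a_4=1:  p_4=1·299+64=363,  q_4=1·14+3=17
a_5=2:  p_5=2·363+299=1025,  q_5=2·17+14=48
fundamental: x₁=1025, y₁=48  (since 1050625 − 456·2304 = 1)

1025 48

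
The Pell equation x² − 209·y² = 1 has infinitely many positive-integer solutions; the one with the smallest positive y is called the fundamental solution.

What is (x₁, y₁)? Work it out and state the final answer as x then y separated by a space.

46551 3220

[14; 2,5,3,2,3,5,2,28] for √209; ℓ=8 ⇒ convergent index 7
step 0: (14, 1)  from 14·(1,0) + (0,1)
step 1: (29, 2)  from 2·(14,1) + (1,0)
…
step 6: (21266, 1471)  from 5·(4019,278) + (1171,81)
step 7: (46551, 3220)  from 2·(21266,1471) + (4019,278)
fundamental: x₁=46551, y₁=3220  (since 2166995601 − 209·10368400 = 1)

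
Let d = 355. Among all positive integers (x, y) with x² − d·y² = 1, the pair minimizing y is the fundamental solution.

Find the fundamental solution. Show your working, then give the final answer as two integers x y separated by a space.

d=355: √d = [18; 1,5,3,3,1,6,1,3,3,5,1,36] (ℓ=12, even), read p_11/q_11
a_0=18:  p_0=18·1+0=18,  q_0=18·0+1=1
…
a_2=5:  p_2=5·19+18=113,  q_2=5·1+1=6
a_3=3:  p_3=3·113+19=358,  q_3=3·6+1=19
…
a_6=6:  p_6=6·1545+1187=10457,  q_6=6·82+63=555
a_7=1:  p_7=1·10457+1545=12002,  q_7=1·555+82=637
a_8=3:  p_8=3·12002+10457=46463,  q_8=3·637+555=2466
a_9=3:  p_9=3·46463+12002=151391,  q_9=3·2466+637=8035
a_10=5:  p_10=5·151391+46463=803418,  q_10=5·8035+2466=42641
a_11=1:  p_11=1·803418+151391=954809,  q_11=1·42641+8035=50676
fundamental: x₁=954809, y₁=50676  (since 911660226481 − 355·2568056976 = 1)

954809 50676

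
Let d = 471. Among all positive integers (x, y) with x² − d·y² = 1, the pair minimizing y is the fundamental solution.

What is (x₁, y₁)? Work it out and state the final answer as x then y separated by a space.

7838695 361188

√471 → a₀=21, period (1,2,2,1,3,…,2,1,42); ℓ=14 even so k=13
a_0=21:  p_0=21·1+0=21,  q_0=21·0+1=1
…
a_2=2:  p_2=2·22+21=65,  q_2=2·1+1=3
a_3=2:  p_3=2·65+22=152,  q_3=2·3+1=7
a_4=1:  p_4=1·152+65=217,  q_4=1·7+3=10
a_5=3:  p_5=3·217+152=803,  q_5=3·10+7=37
a_6=4:  p_6=4·803+217=3429,  q_6=4·37+10=158
a_7=14:  p_7=14·3429+803=48809,  q_7=14·158+37=2249
a_8=4:  p_8=4·48809+3429=198665,  q_8=4·2249+158=9154
a_9=3:  p_9=3·198665+48809=644804,  q_9=3·9154+2249=29711
…
a_11=2:  p_11=2·843469+644804=2331742,  q_11=2·38865+29711=107441
a_12=2:  p_12=2·2331742+843469=5506953,  q_12=2·107441+38865=253747
a_13=1:  p_13=1·5506953+2331742=7838695,  q_13=1·253747+107441=361188
fundamental: x₁=7838695, y₁=361188  (since 61445139303025 − 471·130456771344 = 1)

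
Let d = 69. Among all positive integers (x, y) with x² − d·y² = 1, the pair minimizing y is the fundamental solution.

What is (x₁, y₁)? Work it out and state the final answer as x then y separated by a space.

7775 936

√69 = [8; 3,3,1,4,1,3,3,16, …], period ℓ=8 (even) → k=7
a_0=8:  p_0=8·1+0=8,  q_0=8·0+1=1
…
a_4=4:  p_4=4·108+83=515,  q_4=4·13+10=62
…
a_6=3:  p_6=3·623+515=2384,  q_6=3·75+62=287
a_7=3:  p_7=3·2384+623=7775,  q_7=3·287+75=936
(x₁, y₁) = (7775, 936);  7775² − 69·936² = 1 ✓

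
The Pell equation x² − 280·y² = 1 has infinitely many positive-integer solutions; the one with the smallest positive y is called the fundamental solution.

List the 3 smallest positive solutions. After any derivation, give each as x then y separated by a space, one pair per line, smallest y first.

251 15
126001 7530
63252251 3780045

d=280: √d = [16; 1,2,1,2,1,32] (ℓ=6, even), read p_5/q_5
k=0  a_k=16  p_k/q_k = 16/1
…
k=4  a_k=2  p_k/q_k = 184/11
k=5  a_k=1  p_k/q_k = 251/15
fundamental: x₁=251, y₁=15  (since 63001 − 280·225 = 1)
k=2:  x_2 = 251·251+280·15·15 = 126001,  y_2 = 251·15+15·251 = 7530
k=3:  x_3 = 251·126001+280·15·7530 = 63252251,  y_3 = 251·7530+15·126001 = 3780045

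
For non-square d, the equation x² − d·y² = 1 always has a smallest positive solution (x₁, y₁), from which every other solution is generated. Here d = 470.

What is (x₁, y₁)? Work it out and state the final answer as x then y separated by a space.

1691 78

√470 = [21; 1,2,8,2,1,42, …], period ℓ=6 (even) → k=5
i=0: a=21 ⇒ p=21, q=1
i=1: a=1 ⇒ p=22, q=1
i=2: a=2 ⇒ p=65, q=3
i=3: a=8 ⇒ p=542, q=25
i=4: a=2 ⇒ p=1149, q=53
i=5: a=1 ⇒ p=1691, q=78
fundamental: x₁=1691, y₁=78  (since 2859481 − 470·6084 = 1)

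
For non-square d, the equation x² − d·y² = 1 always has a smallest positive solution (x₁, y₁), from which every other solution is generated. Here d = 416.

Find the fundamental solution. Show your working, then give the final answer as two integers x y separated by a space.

5201 255

√416 → a₀=20, period (2,1,1,9,1,1,2,40); ℓ=8 even so k=7
a_0=20:  p_0=20·1+0=20,  q_0=20·0+1=1
a_1=2:  p_1=2·20+1=41,  q_1=2·1+0=2
a_2=1:  p_2=1·41+20=61,  q_2=1·2+1=3
…
a_4=9:  p_4=9·102+61=979,  q_4=9·5+3=48
…
a_6=1:  p_6=1·1081+979=2060,  q_6=1·53+48=101
a_7=2:  p_7=2·2060+1081=5201,  q_7=2·101+53=255
(x₁, y₁) = (5201, 255);  5201² − 416·255² = 1 ✓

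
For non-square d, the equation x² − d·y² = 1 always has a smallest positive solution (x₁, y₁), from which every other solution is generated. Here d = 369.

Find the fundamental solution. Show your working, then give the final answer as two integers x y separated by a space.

8396801 437120

[19; 4,1,3,2,7,4,7,2,3,1,4,38] for √369; ℓ=12 ⇒ convergent index 11
step 0: (19, 1)  from 19·(1,0) + (0,1)
step 1: (77, 4)  from 4·(19,1) + (1,0)
…
step 5: (6147, 320)  from 7·(826,43) + (365,19)
step 6: (25414, 1323)  from 4·(6147,320) + (826,43)
step 7: (184045, 9581)  from 7·(25414,1323) + (6147,320)
step 8: (393504, 20485)  from 2·(184045,9581) + (25414,1323)
…
step 10: (1758061, 91521)  from 1·(1364557,71036) + (393504,20485)
step 11: (8396801, 437120)  from 4·(1758061,91521) + (1364557,71036)
(x₁, y₁) = (8396801, 437120);  8396801² − 369·437120² = 1 ✓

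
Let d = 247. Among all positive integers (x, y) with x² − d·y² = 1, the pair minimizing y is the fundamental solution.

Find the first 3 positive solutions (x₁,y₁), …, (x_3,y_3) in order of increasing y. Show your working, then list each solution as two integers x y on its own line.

√247 → a₀=15, period (1,2,1,1,9,1,9,1,1,2,1,30); ℓ=12 even so k=11
a_0=15:  p_0=15·1+0=15,  q_0=15·0+1=1
a_1=1:  p_1=1·15+1=16,  q_1=1·1+0=1
a_2=2:  p_2=2·16+15=47,  q_2=2·1+1=3
a_3=1:  p_3=1·47+16=63,  q_3=1·3+1=4
…
a_7=9:  p_7=9·1163+1053=11520,  q_7=9·74+67=733
a_8=1:  p_8=1·11520+1163=12683,  q_8=1·733+74=807
…
a_10=2:  p_10=2·24203+12683=61089,  q_10=2·1540+807=3887
a_11=1:  p_11=1·61089+24203=85292,  q_11=1·3887+1540=5427
fundamental: x₁=85292, y₁=5427  (since 7274725264 − 247·29452329 = 1)
(85292+5427√247)^2 = 14549450527 + 925759368√247
(85292+5427√247)^3 = 2481903468612476 + 157919736025485√247

85292 5427
14549450527 925759368
2481903468612476 157919736025485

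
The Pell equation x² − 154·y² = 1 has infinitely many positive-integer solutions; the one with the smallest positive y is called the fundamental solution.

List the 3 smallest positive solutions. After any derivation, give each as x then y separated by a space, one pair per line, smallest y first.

[12; 2,2,3,1,2,1,3,2,2,24] for √154; ℓ=10 ⇒ convergent index 9
i=0: a=12 ⇒ p=12, q=1
…
i=2: a=2 ⇒ p=62, q=5
i=3: a=3 ⇒ p=211, q=17
…
i=5: a=2 ⇒ p=757, q=61
i=6: a=1 ⇒ p=1030, q=83
i=7: a=3 ⇒ p=3847, q=310
i=8: a=2 ⇒ p=8724, q=703
i=9: a=2 ⇒ p=21295, q=1716
→ (21295, 1716).  Check: 21295²=453477025, 154·1716²=453477024, difference 1.
n=2: (21295,1716)∘(21295,1716) = (21295·21295+154·1716·1716, 21295·1716+1716·21295) = (906954049,73084440)
n=3: (906954049,73084440)∘(21295,1716) = (21295·906954049+154·1716·73084440, 21295·73084440+1716·906954049) = (38627172925615,3112666297884)

21295 1716
906954049 73084440
38627172925615 3112666297884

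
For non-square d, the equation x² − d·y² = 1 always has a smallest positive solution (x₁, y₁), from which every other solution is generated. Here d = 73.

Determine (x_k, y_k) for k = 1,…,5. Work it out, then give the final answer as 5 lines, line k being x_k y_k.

2281249 267000
10408194000001 1218186966000
47487364308614281249 5557975596000801000
216661004683313632776000001 25358252540801244373932000
988515400545561595548925838281249 115696976500895037877980001335000

√73 = [8; 1,1,5,5,1,1,16, …], period ℓ=7 (odd) → k=13
i=0: a=8 ⇒ p=8, q=1
…
i=2: a=1 ⇒ p=17, q=2
i=3: a=5 ⇒ p=94, q=11
i=4: a=5 ⇒ p=487, q=57
…
i=6: a=1 ⇒ p=1068, q=125
…
i=10: a=5 ⇒ p=200767, q=23498
i=11: a=5 ⇒ p=1040241, q=121751
i=12: a=1 ⇒ p=1241008, q=145249
i=13: a=1 ⇒ p=2281249, q=267000
→ (2281249, 267000).  Check: 2281249²=5204097000001, 73·267000²=5204097000000, difference 1.
k=2:  x_2 = 2281249·2281249+73·267000·267000 = 10408194000001,  y_2 = 2281249·267000+267000·2281249 = 1218186966000
k=3:  x_3 = 2281249·10408194000001+73·267000·1218186966000 = 47487364308614281249,  y_3 = 2281249·1218186966000+267000·10408194000001 = 5557975596000801000
k=4:  x_4 = 2281249·47487364308614281249+73·267000·5557975596000801000 = 216661004683313632776000001,  y_4 = 2281249·5557975596000801000+267000·47487364308614281249 = 25358252540801244373932000
k=5:  x_5 = 2281249·216661004683313632776000001+73·267000·25358252540801244373932000 = 988515400545561595548925838281249,  y_5 = 2281249·25358252540801244373932000+267000·216661004683313632776000001 = 115696976500895037877980001335000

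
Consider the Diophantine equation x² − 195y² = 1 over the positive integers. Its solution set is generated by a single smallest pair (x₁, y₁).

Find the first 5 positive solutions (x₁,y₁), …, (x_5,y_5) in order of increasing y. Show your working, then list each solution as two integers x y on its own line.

14 1
391 28
10934 783
305761 21896
8550374 612305

[13; 1,26] for √195; ℓ=2 ⇒ convergent index 1
step 0: (13, 1)  from 13·(1,0) + (0,1)
step 1: (14, 1)  from 1·(13,1) + (1,0)
fundamental: x₁=14, y₁=1  (since 196 − 195·1 = 1)
(x_2, y_2) = (14·14 + 195·1·1, 14·1 + 1·14) = (391, 28)
(x_3, y_3) = (14·391 + 195·1·28, 14·28 + 1·391) = (10934, 783)
(x_4, y_4) = (14·10934 + 195·1·783, 14·783 + 1·10934) = (305761, 21896)
(x_5, y_5) = (14·305761 + 195·1·21896, 14·21896 + 1·305761) = (8550374, 612305)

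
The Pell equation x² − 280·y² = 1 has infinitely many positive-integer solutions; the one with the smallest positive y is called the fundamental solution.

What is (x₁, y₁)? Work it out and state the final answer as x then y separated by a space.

d=280: √d = [16; 1,2,1,2,1,32] (ℓ=6, even), read p_5/q_5
a_0=16:  p_0=16·1+0=16,  q_0=16·0+1=1
…
a_2=2:  p_2=2·17+16=50,  q_2=2·1+1=3
…
a_4=2:  p_4=2·67+50=184,  q_4=2·4+3=11
a_5=1:  p_5=1·184+67=251,  q_5=1·11+4=15
fundamental: x₁=251, y₁=15  (since 63001 − 280·225 = 1)

251 15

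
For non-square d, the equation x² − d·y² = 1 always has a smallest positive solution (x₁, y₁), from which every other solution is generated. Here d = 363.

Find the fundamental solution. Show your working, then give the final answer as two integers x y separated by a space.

362 19

[19; 19,38] for √363; ℓ=2 ⇒ convergent index 1
step 0: (19, 1)  from 19·(1,0) + (0,1)
step 1: (362, 19)  from 19·(19,1) + (1,0)
fundamental: x₁=362, y₁=19  (since 131044 − 363·361 = 1)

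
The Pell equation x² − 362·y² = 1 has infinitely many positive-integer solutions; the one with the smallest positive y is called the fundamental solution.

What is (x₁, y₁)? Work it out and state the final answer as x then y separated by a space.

723 38

√362 = [19; 38, …], period ℓ=1 (odd) → k=1
a_0=19:  p_0=19·1+0=19,  q_0=19·0+1=1
a_1=38:  p_1=38·19+1=723,  q_1=38·1+0=38
→ (723, 38).  Check: 723²=522729, 362·38²=522728, difference 1.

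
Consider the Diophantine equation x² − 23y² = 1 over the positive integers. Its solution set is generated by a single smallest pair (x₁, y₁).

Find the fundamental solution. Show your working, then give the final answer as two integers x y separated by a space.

24 5

√23 → a₀=4, period (1,3,1,8); ℓ=4 even so k=3
step 0: (4, 1)  from 4·(1,0) + (0,1)
step 1: (5, 1)  from 1·(4,1) + (1,0)
step 2: (19, 4)  from 3·(5,1) + (4,1)
step 3: (24, 5)  from 1·(19,4) + (5,1)
(x₁, y₁) = (24, 5);  24² − 23·5² = 1 ✓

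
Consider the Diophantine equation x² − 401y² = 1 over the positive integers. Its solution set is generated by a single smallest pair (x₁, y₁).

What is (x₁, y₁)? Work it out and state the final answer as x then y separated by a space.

801 40

d=401: √d = [20; 40] (ℓ=1, odd), read p_1/q_1
i=0: a=20 ⇒ p=20, q=1
i=1: a=40 ⇒ p=801, q=40
(x₁, y₁) = (801, 40);  801² − 401·40² = 1 ✓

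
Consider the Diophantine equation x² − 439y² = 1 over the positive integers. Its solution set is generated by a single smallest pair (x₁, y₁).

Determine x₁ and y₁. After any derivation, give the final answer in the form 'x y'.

[20; 1,19,1,40] for √439; ℓ=4 ⇒ convergent index 3
i=0: a=20 ⇒ p=20, q=1
…
i=2: a=19 ⇒ p=419, q=20
i=3: a=1 ⇒ p=440, q=21
fundamental: x₁=440, y₁=21  (since 193600 − 439·441 = 1)

440 21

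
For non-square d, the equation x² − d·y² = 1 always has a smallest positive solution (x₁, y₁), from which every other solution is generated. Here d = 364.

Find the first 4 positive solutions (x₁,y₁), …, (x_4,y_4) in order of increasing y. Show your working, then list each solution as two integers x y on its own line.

[19; 12,1,2,3,1,8,1,3,2,1,12,38] for √364; ℓ=12 ⇒ convergent index 11
i=0: a=19 ⇒ p=19, q=1
…
i=2: a=1 ⇒ p=248, q=13
i=3: a=2 ⇒ p=725, q=38
i=4: a=3 ⇒ p=2423, q=127
i=5: a=1 ⇒ p=3148, q=165
…
i=7: a=1 ⇒ p=30755, q=1612
i=8: a=3 ⇒ p=119872, q=6283
i=9: a=2 ⇒ p=270499, q=14178
i=10: a=1 ⇒ p=390371, q=20461
i=11: a=12 ⇒ p=4954951, q=259710
fundamental: x₁=4954951, y₁=259710  (since 24551539412401 − 364·67449284100 = 1)
(4954951+259710√364)^2 = 49103078824801 + 2573700648420√364
(4954951+259710√364)^3 = 486606699052048124551 + 25505121203178395130√364
(4954951+259710√364)^4 = 4822224700149240710505379201 + 252753251621617410554928840√364

4954951 259710
49103078824801 2573700648420
486606699052048124551 25505121203178395130
4822224700149240710505379201 252753251621617410554928840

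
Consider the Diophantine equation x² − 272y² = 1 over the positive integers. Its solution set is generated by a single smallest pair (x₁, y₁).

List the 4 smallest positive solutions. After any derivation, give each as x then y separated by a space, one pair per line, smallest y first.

[16; 2,32] for √272; ℓ=2 ⇒ convergent index 1
i=0: a=16 ⇒ p=16, q=1
i=1: a=2 ⇒ p=33, q=2
fundamental: x₁=33, y₁=2  (since 1089 − 272·4 = 1)
(x_2, y_2) = (33·33 + 272·2·2, 33·2 + 2·33) = (2177, 132)
(x_3, y_3) = (33·2177 + 272·2·132, 33·132 + 2·2177) = (143649, 8710)
(x_4, y_4) = (33·143649 + 272·2·8710, 33·8710 + 2·143649) = (9478657, 574728)

33 2
2177 132
143649 8710
9478657 574728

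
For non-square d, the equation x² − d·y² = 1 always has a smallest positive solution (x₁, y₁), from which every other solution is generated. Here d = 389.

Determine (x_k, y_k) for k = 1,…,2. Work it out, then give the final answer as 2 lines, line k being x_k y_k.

3287049 166660
21609382256801 1095639172680

[19; 1,2,1,1,1,1,2,1,38] for √389; ℓ=9 ⇒ convergent index 17
step 0: (19, 1)  from 19·(1,0) + (0,1)
step 1: (20, 1)  from 1·(19,1) + (1,0)
…
step 5: (217, 11)  from 1·(138,7) + (79,4)
…
step 9: (49643, 2517)  from 38·(1282,65) + (927,47)
…
step 12: (202418, 10263)  from 1·(151493,7681) + (50925,2582)
step 13: (353911, 17944)  from 1·(202418,10263) + (151493,7681)
step 14: (556329, 28207)  from 1·(353911,17944) + (202418,10263)
step 15: (910240, 46151)  from 1·(556329,28207) + (353911,17944)
step 16: (2376809, 120509)  from 2·(910240,46151) + (556329,28207)
step 17: (3287049, 166660)  from 1·(2376809,120509) + (910240,46151)
→ (3287049, 166660).  Check: 3287049²=10804691128401, 389·166660²=10804691128400, difference 1.
(x_2, y_2) = (3287049·3287049 + 389·166660·166660, 3287049·166660 + 166660·3287049) = (21609382256801, 1095639172680)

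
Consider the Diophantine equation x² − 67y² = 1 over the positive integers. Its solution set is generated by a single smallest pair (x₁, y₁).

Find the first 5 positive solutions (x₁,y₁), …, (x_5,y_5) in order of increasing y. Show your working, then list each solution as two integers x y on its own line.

√67 → a₀=8, period (5,2,1,1,7,1,1,2,5,16); ℓ=10 even so k=9
step 0: (8, 1)  from 8·(1,0) + (0,1)
step 1: (41, 5)  from 5·(8,1) + (1,0)
step 2: (90, 11)  from 2·(41,5) + (8,1)
step 3: (131, 16)  from 1·(90,11) + (41,5)
step 4: (221, 27)  from 1·(131,16) + (90,11)
step 5: (1678, 205)  from 7·(221,27) + (131,16)
step 6: (1899, 232)  from 1·(1678,205) + (221,27)
…
step 8: (9053, 1106)  from 2·(3577,437) + (1899,232)
step 9: (48842, 5967)  from 5·(9053,1106) + (3577,437)
→ (48842, 5967).  Check: 48842²=2385540964, 67·5967²=2385540963, difference 1.
k=2:  x_2 = 48842·48842+67·5967·5967 = 4771081927,  y_2 = 48842·5967+5967·48842 = 582880428
k=3:  x_3 = 48842·4771081927+67·5967·582880428 = 466058366908226,  y_3 = 48842·582880428+5967·4771081927 = 56938091722785
k=4:  x_4 = 48842·466058366908226+67·5967·56938091722785 = 45526445508292066657,  y_4 = 48842·56938091722785+5967·466058366908226 = 5561940551265649512
k=5:  x_5 = 48842·45526445508292066657+67·5967·5561940551265649512 = 4447205302565943872414162,  y_5 = 48842·5561940551265649512+5967·45526445508292066657 = 543312600752895615207423

48842 5967
4771081927 582880428
466058366908226 56938091722785
45526445508292066657 5561940551265649512
4447205302565943872414162 543312600752895615207423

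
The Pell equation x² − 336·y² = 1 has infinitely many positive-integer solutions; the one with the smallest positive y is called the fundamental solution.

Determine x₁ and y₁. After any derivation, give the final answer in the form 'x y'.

55 3

√336 → a₀=18, period (3,36); ℓ=2 even so k=1
i=0: a=18 ⇒ p=18, q=1
i=1: a=3 ⇒ p=55, q=3
(x₁, y₁) = (55, 3);  55² − 336·3² = 1 ✓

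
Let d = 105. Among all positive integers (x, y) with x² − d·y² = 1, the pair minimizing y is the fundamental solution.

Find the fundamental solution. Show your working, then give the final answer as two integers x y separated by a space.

d=105: √d = [10; 4,20] (ℓ=2, even), read p_1/q_1
i=0: a=10 ⇒ p=10, q=1
i=1: a=4 ⇒ p=41, q=4
→ (41, 4).  Check: 41²=1681, 105·4²=1680, difference 1.

41 4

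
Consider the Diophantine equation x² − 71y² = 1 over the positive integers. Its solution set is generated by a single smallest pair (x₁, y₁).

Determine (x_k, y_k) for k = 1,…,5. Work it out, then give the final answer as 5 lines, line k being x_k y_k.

3480 413
24220799 2874480
168576757560 20006380387
1173294208396801 139244404619040
8166127521864977400 969141036142138013

√71 → a₀=8, period (2,2,1,7,1,2,2,16); ℓ=8 even so k=7
k=0  a_k=8  p_k/q_k = 8/1
k=1  a_k=2  p_k/q_k = 17/2
k=2  a_k=2  p_k/q_k = 42/5
k=3  a_k=1  p_k/q_k = 59/7
…
k=5  a_k=1  p_k/q_k = 514/61
k=6  a_k=2  p_k/q_k = 1483/176
k=7  a_k=2  p_k/q_k = 3480/413
→ (3480, 413).  Check: 3480²=12110400, 71·413²=12110399, difference 1.
(x_2, y_2) = (3480·3480 + 71·413·413, 3480·413 + 413·3480) = (24220799, 2874480)
(x_3, y_3) = (3480·24220799 + 71·413·2874480, 3480·2874480 + 413·24220799) = (168576757560, 20006380387)
(x_4, y_4) = (3480·168576757560 + 71·413·20006380387, 3480·20006380387 + 413·168576757560) = (1173294208396801, 139244404619040)
(x_5, y_5) = (3480·1173294208396801 + 71·413·139244404619040, 3480·139244404619040 + 413·1173294208396801) = (8166127521864977400, 969141036142138013)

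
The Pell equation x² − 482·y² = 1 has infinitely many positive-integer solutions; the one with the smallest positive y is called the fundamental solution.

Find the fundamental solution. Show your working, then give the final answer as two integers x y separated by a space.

[21; 1,20,1,42] for √482; ℓ=4 ⇒ convergent index 3
step 0: (21, 1)  from 21·(1,0) + (0,1)
step 1: (22, 1)  from 1·(21,1) + (1,0)
step 2: (461, 21)  from 20·(22,1) + (21,1)
step 3: (483, 22)  from 1·(461,21) + (22,1)
(x₁, y₁) = (483, 22);  483² − 482·22² = 1 ✓

483 22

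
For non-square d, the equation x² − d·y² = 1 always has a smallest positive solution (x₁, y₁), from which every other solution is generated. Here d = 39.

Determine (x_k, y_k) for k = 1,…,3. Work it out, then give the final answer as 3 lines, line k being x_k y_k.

25 4
1249 200
62425 9996

d=39: √d = [6; 4,12] (ℓ=2, even), read p_1/q_1
a_0=6:  p_0=6·1+0=6,  q_0=6·0+1=1
a_1=4:  p_1=4·6+1=25,  q_1=4·1+0=4
→ (25, 4).  Check: 25²=625, 39·4²=624, difference 1.
k=2:  x_2 = 25·25+39·4·4 = 1249,  y_2 = 25·4+4·25 = 200
k=3:  x_3 = 25·1249+39·4·200 = 62425,  y_3 = 25·200+4·1249 = 9996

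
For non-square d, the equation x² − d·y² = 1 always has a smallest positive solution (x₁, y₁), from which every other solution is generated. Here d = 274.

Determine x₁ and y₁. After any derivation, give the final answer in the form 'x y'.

3959299 239190

d=274: √d = [16; 1,1,4,4,1,1,32] (ℓ=7, odd), read p_13/q_13
step 0: (16, 1)  from 16·(1,0) + (0,1)
…
step 2: (33, 2)  from 1·(17,1) + (16,1)
…
step 4: (629, 38)  from 4·(149,9) + (33,2)
step 5: (778, 47)  from 1·(629,38) + (149,9)
step 6: (1407, 85)  from 1·(778,47) + (629,38)
step 7: (45802, 2767)  from 32·(1407,85) + (778,47)
…
step 11: (1770023, 106931)  from 4·(419253,25328) + (93011,5619)
step 12: (2189276, 132259)  from 1·(1770023,106931) + (419253,25328)
step 13: (3959299, 239190)  from 1·(2189276,132259) + (1770023,106931)
→ (3959299, 239190).  Check: 3959299²=15676048571401, 274·239190²=15676048571400, difference 1.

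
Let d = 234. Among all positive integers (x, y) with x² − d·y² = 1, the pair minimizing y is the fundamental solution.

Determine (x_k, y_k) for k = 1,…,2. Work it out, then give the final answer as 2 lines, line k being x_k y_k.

5201 340
54100801 3536680

[15; 3,2,1,2,1,2,3,30] for √234; ℓ=8 ⇒ convergent index 7
i=0: a=15 ⇒ p=15, q=1
…
i=2: a=2 ⇒ p=107, q=7
…
i=4: a=2 ⇒ p=413, q=27
…
i=6: a=2 ⇒ p=1545, q=101
i=7: a=3 ⇒ p=5201, q=340
(x₁, y₁) = (5201, 340);  5201² − 234·340² = 1 ✓
k=2:  x_2 = 5201·5201+234·340·340 = 54100801,  y_2 = 5201·340+340·5201 = 3536680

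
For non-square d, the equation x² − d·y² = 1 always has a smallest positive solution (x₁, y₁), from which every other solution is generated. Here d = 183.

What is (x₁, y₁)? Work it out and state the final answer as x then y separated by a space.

[13; 1,1,8,1,1,26] for √183; ℓ=6 ⇒ convergent index 5
step 0: (13, 1)  from 13·(1,0) + (0,1)
step 1: (14, 1)  from 1·(13,1) + (1,0)
step 2: (27, 2)  from 1·(14,1) + (13,1)
step 3: (230, 17)  from 8·(27,2) + (14,1)
step 4: (257, 19)  from 1·(230,17) + (27,2)
step 5: (487, 36)  from 1·(257,19) + (230,17)
→ (487, 36).  Check: 487²=237169, 183·36²=237168, difference 1.

487 36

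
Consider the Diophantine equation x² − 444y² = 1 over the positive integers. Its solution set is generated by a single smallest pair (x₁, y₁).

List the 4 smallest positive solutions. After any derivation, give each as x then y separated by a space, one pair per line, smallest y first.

√444 → a₀=21, period (14,42); ℓ=2 even so k=1
step 0: (21, 1)  from 21·(1,0) + (0,1)
step 1: (295, 14)  from 14·(21,1) + (1,0)
→ (295, 14).  Check: 295²=87025, 444·14²=87024, difference 1.
(295+14√444)^2 = 174049 + 8260√444
(295+14√444)^3 = 102688615 + 4873386√444
(295+14√444)^4 = 60586108801 + 2875289480√444

295 14
174049 8260
102688615 4873386
60586108801 2875289480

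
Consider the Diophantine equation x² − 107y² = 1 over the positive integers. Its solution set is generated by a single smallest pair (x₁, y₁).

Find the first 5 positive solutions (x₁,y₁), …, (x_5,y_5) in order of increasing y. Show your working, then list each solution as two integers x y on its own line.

[10; 2,1,9,1,2,20] for √107; ℓ=6 ⇒ convergent index 5
a_0=10:  p_0=10·1+0=10,  q_0=10·0+1=1
…
a_3=9:  p_3=9·31+21=300,  q_3=9·3+2=29
a_4=1:  p_4=1·300+31=331,  q_4=1·29+3=32
a_5=2:  p_5=2·331+300=962,  q_5=2·32+29=93
(x₁, y₁) = (962, 93);  962² − 107·93² = 1 ✓
(x_2, y_2) = (962·962 + 107·93·93, 962·93 + 93·962) = (1850887, 178932)
(x_3, y_3) = (962·1850887 + 107·93·178932, 962·178932 + 93·1850887) = (3561105626, 344265075)
(x_4, y_4) = (962·3561105626 + 107·93·344265075, 962·344265075 + 93·3561105626) = (6851565373537, 662365825368)
(x_5, y_5) = (962·6851565373537 + 107·93·662365825368, 962·662365825368 + 93·6851565373537) = (13182408217579562, 1274391503742957)

962 93
1850887 178932
3561105626 344265075
6851565373537 662365825368
13182408217579562 1274391503742957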